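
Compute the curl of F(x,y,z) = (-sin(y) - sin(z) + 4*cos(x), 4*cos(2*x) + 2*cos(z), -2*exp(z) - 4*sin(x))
(2*sin(z), 4*cos(x) - cos(z), -8*sin(2*x) + cos(y))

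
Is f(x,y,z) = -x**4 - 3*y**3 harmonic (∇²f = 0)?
No, ∇²f = -12*x**2 - 18*y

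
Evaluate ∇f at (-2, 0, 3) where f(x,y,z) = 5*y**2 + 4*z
(0, 0, 4)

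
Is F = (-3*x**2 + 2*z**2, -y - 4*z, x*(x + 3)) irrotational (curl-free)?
No, ∇×F = (4, -2*x + 4*z - 3, 0)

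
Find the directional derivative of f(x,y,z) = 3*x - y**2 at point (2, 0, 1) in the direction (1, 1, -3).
3*sqrt(11)/11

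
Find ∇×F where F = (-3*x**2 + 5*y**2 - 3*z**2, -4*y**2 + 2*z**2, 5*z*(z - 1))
(-4*z, -6*z, -10*y)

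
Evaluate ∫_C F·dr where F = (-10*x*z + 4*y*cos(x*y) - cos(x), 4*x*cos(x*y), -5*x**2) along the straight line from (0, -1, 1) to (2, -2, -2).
-sin(2) - 4*sin(4) + 40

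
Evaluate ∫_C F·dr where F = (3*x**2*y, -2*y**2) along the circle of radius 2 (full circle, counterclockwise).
-12*pi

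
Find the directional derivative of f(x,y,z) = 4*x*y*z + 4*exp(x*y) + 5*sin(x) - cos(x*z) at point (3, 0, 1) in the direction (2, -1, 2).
-8 + 10*cos(3)/3 + 8*sin(3)/3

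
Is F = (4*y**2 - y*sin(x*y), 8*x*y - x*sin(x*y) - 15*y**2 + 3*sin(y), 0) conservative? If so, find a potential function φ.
Yes, F is conservative. φ = 4*x*y**2 - 5*y**3 - 3*cos(y) + cos(x*y)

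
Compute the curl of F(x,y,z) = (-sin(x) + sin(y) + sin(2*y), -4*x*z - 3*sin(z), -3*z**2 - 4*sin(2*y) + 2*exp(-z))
(4*x - 8*cos(2*y) + 3*cos(z), 0, -4*z - cos(y) - 2*cos(2*y))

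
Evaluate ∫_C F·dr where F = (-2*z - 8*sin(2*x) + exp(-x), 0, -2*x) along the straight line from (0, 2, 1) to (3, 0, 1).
-9 - exp(-3) + 4*cos(6)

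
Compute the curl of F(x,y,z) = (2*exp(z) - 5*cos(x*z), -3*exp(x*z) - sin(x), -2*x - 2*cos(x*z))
(3*x*exp(x*z), 5*x*sin(x*z) - 2*z*sin(x*z) + 2*exp(z) + 2, -3*z*exp(x*z) - cos(x))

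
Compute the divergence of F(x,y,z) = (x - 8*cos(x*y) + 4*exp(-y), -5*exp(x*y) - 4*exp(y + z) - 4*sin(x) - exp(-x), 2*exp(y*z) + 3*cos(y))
-5*x*exp(x*y) + 2*y*exp(y*z) + 8*y*sin(x*y) - 4*exp(y + z) + 1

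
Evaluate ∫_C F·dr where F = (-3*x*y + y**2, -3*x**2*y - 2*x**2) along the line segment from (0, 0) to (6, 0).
0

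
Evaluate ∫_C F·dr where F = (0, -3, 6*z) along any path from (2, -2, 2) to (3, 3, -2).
-15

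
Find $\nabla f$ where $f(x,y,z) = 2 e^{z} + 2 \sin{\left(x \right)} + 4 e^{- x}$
(2*cos(x) - 4*exp(-x), 0, 2*exp(z))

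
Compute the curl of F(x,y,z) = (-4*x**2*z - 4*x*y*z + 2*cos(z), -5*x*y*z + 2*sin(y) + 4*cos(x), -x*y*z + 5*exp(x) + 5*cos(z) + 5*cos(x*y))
(x*(5*y - z - 5*sin(x*y)), -4*x**2 - 4*x*y + y*z + 5*y*sin(x*y) - 5*exp(x) - 2*sin(z), 4*x*z - 5*y*z - 4*sin(x))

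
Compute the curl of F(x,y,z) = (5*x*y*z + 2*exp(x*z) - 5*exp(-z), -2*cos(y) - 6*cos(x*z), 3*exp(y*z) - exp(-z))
(-6*x*sin(x*z) + 3*z*exp(y*z), 5*x*y + 2*x*exp(x*z) + 5*exp(-z), z*(-5*x + 6*sin(x*z)))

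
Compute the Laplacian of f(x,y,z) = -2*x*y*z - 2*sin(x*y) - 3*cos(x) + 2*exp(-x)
2*x**2*sin(x*y) + 2*y**2*sin(x*y) + 3*cos(x) + 2*exp(-x)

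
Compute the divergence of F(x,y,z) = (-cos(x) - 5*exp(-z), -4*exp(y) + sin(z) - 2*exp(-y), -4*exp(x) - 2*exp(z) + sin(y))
-4*exp(y) - 2*exp(z) + sin(x) + 2*exp(-y)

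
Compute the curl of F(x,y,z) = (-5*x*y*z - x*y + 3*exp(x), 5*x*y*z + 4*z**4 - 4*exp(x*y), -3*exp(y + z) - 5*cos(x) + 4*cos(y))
(-5*x*y - 16*z**3 - 3*exp(y + z) - 4*sin(y), -5*x*y - 5*sin(x), 5*x*z + x + 5*y*z - 4*y*exp(x*y))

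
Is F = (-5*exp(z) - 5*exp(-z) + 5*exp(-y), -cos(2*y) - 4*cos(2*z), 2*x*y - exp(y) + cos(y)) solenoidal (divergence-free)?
No, ∇·F = 2*sin(2*y)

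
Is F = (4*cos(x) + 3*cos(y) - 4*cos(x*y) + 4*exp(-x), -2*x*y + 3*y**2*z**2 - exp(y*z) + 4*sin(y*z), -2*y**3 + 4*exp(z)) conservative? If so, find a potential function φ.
No, ∇×F = (y*(-6*y*z - 6*y + exp(y*z) - 4*cos(y*z)), 0, -4*x*sin(x*y) - 2*y + 3*sin(y)) ≠ 0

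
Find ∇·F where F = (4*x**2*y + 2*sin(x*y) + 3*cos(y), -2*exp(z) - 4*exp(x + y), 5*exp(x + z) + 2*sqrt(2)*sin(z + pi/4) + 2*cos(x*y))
8*x*y + 2*y*cos(x*y) - 4*exp(x + y) + 5*exp(x + z) + 2*sqrt(2)*cos(z + pi/4)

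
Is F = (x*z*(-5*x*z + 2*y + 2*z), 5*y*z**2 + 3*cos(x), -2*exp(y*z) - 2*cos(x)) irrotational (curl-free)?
No, ∇×F = (2*z*(-5*y - exp(y*z)), -10*x**2*z + 2*x*y + 4*x*z - 2*sin(x), -2*x*z - 3*sin(x))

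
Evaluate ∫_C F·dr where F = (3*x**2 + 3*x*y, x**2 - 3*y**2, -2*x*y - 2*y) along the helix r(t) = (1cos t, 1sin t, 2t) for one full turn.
0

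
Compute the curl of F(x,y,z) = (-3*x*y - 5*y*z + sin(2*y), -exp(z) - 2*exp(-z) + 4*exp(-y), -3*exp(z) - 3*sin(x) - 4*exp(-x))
(exp(z) - 2*exp(-z), -5*y + 3*cos(x) - 4*exp(-x), 3*x + 5*z - 2*cos(2*y))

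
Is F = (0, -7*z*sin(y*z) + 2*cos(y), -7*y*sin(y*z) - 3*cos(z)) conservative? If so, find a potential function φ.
Yes, F is conservative. φ = 2*sin(y) - 3*sin(z) + 7*cos(y*z)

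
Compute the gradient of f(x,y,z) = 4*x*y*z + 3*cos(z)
(4*y*z, 4*x*z, 4*x*y - 3*sin(z))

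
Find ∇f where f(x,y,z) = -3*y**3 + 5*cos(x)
(-5*sin(x), -9*y**2, 0)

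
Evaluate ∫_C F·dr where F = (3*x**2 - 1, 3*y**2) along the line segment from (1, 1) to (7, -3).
308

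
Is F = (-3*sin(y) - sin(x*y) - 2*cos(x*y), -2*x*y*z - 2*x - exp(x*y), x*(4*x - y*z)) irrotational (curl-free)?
No, ∇×F = (x*(2*y - z), -8*x + y*z, -2*x*sin(x*y) + x*cos(x*y) - 2*y*z - y*exp(x*y) + 3*cos(y) - 2)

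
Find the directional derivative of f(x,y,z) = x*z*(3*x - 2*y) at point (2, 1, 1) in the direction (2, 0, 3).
44*sqrt(13)/13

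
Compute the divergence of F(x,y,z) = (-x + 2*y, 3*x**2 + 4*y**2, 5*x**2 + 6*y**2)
8*y - 1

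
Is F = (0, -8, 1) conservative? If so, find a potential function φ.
Yes, F is conservative. φ = -8*y + z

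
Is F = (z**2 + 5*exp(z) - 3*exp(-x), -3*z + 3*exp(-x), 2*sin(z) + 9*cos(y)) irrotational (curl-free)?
No, ∇×F = (3 - 9*sin(y), 2*z + 5*exp(z), -3*exp(-x))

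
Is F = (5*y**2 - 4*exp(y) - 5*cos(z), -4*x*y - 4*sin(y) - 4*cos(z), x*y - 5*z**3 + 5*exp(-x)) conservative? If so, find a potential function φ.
No, ∇×F = (x - 4*sin(z), -y + 5*sin(z) + 5*exp(-x), -14*y + 4*exp(y)) ≠ 0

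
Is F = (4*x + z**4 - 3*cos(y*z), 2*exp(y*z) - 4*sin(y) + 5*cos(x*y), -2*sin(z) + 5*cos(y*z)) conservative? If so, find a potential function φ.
No, ∇×F = (-2*y*exp(y*z) - 5*z*sin(y*z), 3*y*sin(y*z) + 4*z**3, -5*y*sin(x*y) - 3*z*sin(y*z)) ≠ 0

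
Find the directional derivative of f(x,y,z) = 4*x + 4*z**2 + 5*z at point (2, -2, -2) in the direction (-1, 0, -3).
29*sqrt(10)/10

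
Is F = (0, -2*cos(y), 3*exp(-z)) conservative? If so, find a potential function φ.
Yes, F is conservative. φ = -2*sin(y) - 3*exp(-z)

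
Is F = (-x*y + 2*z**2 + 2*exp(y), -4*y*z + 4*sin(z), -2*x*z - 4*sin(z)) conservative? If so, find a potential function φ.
No, ∇×F = (4*y - 4*cos(z), 6*z, x - 2*exp(y)) ≠ 0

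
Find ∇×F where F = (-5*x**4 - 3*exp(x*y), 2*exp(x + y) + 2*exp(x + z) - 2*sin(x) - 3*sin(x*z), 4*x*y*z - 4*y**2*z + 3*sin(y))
(4*x*z + 3*x*cos(x*z) - 8*y*z - 2*exp(x + z) + 3*cos(y), -4*y*z, 3*x*exp(x*y) - 3*z*cos(x*z) + 2*exp(x + y) + 2*exp(x + z) - 2*cos(x))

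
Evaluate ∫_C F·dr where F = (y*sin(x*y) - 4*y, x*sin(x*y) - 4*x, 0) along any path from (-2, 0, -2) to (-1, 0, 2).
0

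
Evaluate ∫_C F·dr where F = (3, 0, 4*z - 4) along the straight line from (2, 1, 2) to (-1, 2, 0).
-9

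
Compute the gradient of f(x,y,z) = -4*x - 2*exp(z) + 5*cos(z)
(-4, 0, -2*exp(z) - 5*sin(z))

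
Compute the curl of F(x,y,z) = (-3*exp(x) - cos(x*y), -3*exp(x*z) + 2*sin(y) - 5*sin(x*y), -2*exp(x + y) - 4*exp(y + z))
(3*x*exp(x*z) - 2*exp(x + y) - 4*exp(y + z), 2*exp(x + y), -x*sin(x*y) - 5*y*cos(x*y) - 3*z*exp(x*z))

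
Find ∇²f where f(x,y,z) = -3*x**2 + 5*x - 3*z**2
-12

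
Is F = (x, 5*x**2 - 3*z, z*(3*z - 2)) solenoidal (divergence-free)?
No, ∇·F = 6*z - 1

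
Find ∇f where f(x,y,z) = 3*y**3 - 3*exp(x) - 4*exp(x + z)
((-4*exp(z) - 3)*exp(x), 9*y**2, -4*exp(x + z))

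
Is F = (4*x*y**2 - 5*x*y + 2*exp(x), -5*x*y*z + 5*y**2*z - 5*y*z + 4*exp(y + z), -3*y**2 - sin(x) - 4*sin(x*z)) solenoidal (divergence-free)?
No, ∇·F = -5*x*z - 4*x*cos(x*z) + 4*y**2 + 10*y*z - 5*y - 5*z + 2*exp(x) + 4*exp(y + z)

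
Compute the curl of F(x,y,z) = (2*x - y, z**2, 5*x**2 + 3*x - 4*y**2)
(-8*y - 2*z, -10*x - 3, 1)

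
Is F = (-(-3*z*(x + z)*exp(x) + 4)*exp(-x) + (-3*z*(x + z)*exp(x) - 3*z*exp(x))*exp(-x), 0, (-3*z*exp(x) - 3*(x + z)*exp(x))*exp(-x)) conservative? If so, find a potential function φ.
Yes, F is conservative. φ = (-3*z*(x + z)*exp(x) + 4)*exp(-x)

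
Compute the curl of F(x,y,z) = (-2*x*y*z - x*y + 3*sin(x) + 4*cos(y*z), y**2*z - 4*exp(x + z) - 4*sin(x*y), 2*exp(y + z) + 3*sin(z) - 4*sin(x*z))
(-y**2 + 4*exp(x + z) + 2*exp(y + z), -2*x*y - 4*y*sin(y*z) + 4*z*cos(x*z), 2*x*z + x - 4*y*cos(x*y) + 4*z*sin(y*z) - 4*exp(x + z))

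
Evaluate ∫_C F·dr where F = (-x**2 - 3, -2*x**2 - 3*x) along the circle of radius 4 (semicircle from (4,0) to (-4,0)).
200/3 - 24*pi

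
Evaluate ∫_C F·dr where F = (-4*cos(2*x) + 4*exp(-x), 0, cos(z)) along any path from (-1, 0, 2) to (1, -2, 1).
-5*sin(2) - 4*exp(-1) + sin(1) + 4*E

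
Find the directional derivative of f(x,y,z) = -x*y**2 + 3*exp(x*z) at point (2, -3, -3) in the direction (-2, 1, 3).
3*sqrt(14)*(6 + 5*exp(6))*exp(-6)/7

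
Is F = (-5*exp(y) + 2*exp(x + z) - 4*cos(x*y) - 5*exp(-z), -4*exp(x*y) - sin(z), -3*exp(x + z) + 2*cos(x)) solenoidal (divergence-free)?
No, ∇·F = -4*x*exp(x*y) + 4*y*sin(x*y) - exp(x + z)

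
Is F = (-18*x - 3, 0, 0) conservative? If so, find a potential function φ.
Yes, F is conservative. φ = 3*x*(-3*x - 1)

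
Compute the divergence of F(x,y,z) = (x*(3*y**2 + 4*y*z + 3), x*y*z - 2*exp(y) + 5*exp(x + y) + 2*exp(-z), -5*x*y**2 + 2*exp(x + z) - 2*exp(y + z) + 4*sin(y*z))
x*z + 3*y**2 + 4*y*z + 4*y*cos(y*z) - 2*exp(y) + 5*exp(x + y) + 2*exp(x + z) - 2*exp(y + z) + 3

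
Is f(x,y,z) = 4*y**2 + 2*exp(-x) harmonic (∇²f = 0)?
No, ∇²f = 8 + 2*exp(-x)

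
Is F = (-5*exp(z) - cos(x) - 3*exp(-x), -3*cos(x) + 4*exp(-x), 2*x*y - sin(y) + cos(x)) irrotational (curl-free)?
No, ∇×F = (2*x - cos(y), -2*y - 5*exp(z) + sin(x), 3*sin(x) - 4*exp(-x))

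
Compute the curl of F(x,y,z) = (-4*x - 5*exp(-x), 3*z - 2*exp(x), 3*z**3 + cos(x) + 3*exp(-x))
(-3, sin(x) + 3*exp(-x), -2*exp(x))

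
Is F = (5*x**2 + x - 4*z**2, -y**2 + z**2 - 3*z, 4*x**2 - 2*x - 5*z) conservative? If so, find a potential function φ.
No, ∇×F = (3 - 2*z, -8*x - 8*z + 2, 0) ≠ 0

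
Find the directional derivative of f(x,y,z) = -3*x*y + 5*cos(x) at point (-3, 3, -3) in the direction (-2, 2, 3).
2*sqrt(17)*(18 - 5*sin(3))/17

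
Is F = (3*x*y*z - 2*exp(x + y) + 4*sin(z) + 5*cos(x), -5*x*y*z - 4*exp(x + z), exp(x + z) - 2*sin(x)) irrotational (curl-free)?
No, ∇×F = (5*x*y + 4*exp(x + z), 3*x*y - exp(x + z) + 2*cos(x) + 4*cos(z), -3*x*z - 5*y*z + 2*exp(x + y) - 4*exp(x + z))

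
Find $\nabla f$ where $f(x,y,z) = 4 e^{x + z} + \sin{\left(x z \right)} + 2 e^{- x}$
(z*cos(x*z) + 4*exp(x + z) - 2*exp(-x), 0, x*cos(x*z) + 4*exp(x + z))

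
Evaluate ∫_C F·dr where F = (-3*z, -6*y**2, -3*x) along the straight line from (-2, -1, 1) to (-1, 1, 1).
-7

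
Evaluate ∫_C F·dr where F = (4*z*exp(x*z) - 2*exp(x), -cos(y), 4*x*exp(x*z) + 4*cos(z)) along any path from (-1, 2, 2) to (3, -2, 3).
-2*exp(3) - 2*sin(2) - 4*exp(-2) + 4*sin(3) + 2*exp(-1) + 4*exp(9)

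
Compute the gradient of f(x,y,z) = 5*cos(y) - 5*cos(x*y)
(5*y*sin(x*y), 5*x*sin(x*y) - 5*sin(y), 0)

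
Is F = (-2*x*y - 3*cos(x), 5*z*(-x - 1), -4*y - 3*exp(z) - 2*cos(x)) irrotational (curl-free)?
No, ∇×F = (5*x + 1, -2*sin(x), 2*x - 5*z)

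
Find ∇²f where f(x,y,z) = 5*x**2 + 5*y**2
20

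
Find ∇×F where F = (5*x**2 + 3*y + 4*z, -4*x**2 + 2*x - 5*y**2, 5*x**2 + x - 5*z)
(0, 3 - 10*x, -8*x - 1)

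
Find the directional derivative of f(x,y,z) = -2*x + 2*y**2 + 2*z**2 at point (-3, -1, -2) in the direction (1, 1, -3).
18*sqrt(11)/11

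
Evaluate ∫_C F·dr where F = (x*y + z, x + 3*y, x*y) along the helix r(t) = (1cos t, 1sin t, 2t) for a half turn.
-3*pi/2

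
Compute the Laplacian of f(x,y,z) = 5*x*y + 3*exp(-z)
3*exp(-z)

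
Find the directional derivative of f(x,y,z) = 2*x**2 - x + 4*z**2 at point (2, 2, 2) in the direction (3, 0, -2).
-11*sqrt(13)/13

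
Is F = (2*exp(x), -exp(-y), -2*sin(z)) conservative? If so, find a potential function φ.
Yes, F is conservative. φ = 2*exp(x) + 2*cos(z) + exp(-y)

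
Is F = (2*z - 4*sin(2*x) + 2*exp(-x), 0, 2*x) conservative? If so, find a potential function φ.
Yes, F is conservative. φ = 2*x*z + 2*cos(2*x) - 2*exp(-x)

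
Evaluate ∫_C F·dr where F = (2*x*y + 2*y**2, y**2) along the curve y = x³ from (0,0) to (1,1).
107/105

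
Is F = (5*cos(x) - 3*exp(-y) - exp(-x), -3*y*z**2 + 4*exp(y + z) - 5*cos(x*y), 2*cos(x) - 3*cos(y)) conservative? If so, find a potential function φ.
No, ∇×F = (6*y*z - 4*exp(y + z) + 3*sin(y), 2*sin(x), 5*y*sin(x*y) - 3*exp(-y)) ≠ 0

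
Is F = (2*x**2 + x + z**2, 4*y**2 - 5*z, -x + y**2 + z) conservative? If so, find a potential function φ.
No, ∇×F = (2*y + 5, 2*z + 1, 0) ≠ 0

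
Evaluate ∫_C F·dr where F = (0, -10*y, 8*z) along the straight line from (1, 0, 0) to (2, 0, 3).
36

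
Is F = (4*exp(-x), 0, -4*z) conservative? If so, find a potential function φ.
Yes, F is conservative. φ = -2*z**2 - 4*exp(-x)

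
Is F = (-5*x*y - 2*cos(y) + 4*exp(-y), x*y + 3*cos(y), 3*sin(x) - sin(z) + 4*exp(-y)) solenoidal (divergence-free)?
No, ∇·F = x - 5*y - 3*sin(y) - cos(z)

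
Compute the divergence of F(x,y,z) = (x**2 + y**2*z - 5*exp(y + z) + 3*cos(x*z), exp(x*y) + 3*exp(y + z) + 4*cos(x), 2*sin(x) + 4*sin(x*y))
x*exp(x*y) + 2*x - 3*z*sin(x*z) + 3*exp(y + z)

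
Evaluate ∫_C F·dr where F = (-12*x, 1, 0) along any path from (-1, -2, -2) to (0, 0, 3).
8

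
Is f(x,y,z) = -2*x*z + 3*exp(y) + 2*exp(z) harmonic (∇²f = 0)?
No, ∇²f = 3*exp(y) + 2*exp(z)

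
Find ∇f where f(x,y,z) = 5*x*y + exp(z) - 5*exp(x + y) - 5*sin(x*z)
(5*y - 5*z*cos(x*z) - 5*exp(x + y), 5*x - 5*exp(x + y), -5*x*cos(x*z) + exp(z))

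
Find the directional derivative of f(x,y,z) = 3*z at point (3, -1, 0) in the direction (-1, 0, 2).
6*sqrt(5)/5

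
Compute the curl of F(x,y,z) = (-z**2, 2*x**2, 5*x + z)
(0, -2*z - 5, 4*x)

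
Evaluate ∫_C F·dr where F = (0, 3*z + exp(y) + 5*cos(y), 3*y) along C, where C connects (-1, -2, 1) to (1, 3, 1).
-exp(-2) + 5*sin(3) + 5*sin(2) + 15 + exp(3)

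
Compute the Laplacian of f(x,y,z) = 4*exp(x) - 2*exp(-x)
4*exp(x) - 2*exp(-x)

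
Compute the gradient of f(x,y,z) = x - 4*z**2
(1, 0, -8*z)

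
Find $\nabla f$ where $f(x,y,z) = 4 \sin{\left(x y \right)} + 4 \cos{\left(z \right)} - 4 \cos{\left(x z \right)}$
(4*y*cos(x*y) + 4*z*sin(x*z), 4*x*cos(x*y), 4*x*sin(x*z) - 4*sin(z))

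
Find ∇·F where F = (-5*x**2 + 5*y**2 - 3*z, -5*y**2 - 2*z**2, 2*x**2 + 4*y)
-10*x - 10*y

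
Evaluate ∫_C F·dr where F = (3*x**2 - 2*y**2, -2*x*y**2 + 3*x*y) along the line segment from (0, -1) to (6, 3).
160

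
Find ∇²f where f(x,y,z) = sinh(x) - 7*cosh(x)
sinh(x) - 7*cosh(x)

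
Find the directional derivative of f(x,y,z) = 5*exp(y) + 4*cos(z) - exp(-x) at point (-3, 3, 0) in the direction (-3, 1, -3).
2*sqrt(19)*exp(3)/19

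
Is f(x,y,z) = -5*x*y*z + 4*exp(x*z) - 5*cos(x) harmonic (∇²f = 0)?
No, ∇²f = 4*x**2*exp(x*z) + 4*z**2*exp(x*z) + 5*cos(x)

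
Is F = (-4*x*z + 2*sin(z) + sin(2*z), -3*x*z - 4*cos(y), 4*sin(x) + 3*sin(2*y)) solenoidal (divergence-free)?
No, ∇·F = -4*z + 4*sin(y)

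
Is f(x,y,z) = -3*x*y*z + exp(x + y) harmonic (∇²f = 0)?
No, ∇²f = 2*exp(x + y)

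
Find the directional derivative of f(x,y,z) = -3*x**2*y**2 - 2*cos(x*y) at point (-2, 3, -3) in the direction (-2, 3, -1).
12*sqrt(14)*(-18 + sin(6))/7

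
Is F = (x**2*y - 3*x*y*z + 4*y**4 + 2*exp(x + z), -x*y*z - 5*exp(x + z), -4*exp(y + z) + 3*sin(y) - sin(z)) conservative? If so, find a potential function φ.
No, ∇×F = (x*y + 5*exp(x + z) - 4*exp(y + z) + 3*cos(y), -3*x*y + 2*exp(x + z), -x**2 + 3*x*z - 16*y**3 - y*z - 5*exp(x + z)) ≠ 0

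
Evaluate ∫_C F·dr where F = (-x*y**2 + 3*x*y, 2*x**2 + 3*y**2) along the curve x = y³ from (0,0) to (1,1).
123/56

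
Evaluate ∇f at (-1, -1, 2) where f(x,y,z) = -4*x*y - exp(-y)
(4, E + 4, 0)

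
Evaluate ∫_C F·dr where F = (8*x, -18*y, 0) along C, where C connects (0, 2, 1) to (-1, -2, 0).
4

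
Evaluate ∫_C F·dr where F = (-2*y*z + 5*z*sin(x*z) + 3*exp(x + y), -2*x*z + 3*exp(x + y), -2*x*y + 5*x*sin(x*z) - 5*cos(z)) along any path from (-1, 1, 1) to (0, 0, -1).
-7 + 5*cos(1) + 10*sin(1)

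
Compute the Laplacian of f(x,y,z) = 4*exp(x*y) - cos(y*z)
4*x**2*exp(x*y) + 4*y**2*exp(x*y) + y**2*cos(y*z) + z**2*cos(y*z)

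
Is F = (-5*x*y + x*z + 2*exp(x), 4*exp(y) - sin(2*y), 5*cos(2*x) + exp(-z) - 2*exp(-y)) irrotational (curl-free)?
No, ∇×F = (2*exp(-y), x + 10*sin(2*x), 5*x)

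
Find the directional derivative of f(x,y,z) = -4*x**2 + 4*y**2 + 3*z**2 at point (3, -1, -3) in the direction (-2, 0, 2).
3*sqrt(2)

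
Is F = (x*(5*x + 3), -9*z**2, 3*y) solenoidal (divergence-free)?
No, ∇·F = 10*x + 3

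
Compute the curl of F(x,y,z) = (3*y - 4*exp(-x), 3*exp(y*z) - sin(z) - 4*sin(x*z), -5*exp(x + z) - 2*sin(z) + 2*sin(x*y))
(2*x*cos(x*y) + 4*x*cos(x*z) - 3*y*exp(y*z) + cos(z), -2*y*cos(x*y) + 5*exp(x + z), -4*z*cos(x*z) - 3)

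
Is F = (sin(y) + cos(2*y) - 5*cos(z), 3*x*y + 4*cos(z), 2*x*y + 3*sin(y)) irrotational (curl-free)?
No, ∇×F = (2*x + 4*sin(z) + 3*cos(y), -2*y + 5*sin(z), 3*y + 2*sin(2*y) - cos(y))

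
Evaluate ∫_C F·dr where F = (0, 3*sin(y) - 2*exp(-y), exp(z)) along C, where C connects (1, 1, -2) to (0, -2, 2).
(-2*E - 1 + 3*(-cos(2) + cos(1) + exp(2))*exp(2))*exp(-2)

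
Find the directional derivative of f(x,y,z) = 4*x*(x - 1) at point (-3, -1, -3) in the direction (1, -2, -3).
-2*sqrt(14)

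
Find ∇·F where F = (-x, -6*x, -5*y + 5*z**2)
10*z - 1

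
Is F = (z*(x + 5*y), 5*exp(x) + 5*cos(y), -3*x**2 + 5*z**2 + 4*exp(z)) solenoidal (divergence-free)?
No, ∇·F = 11*z + 4*exp(z) - 5*sin(y)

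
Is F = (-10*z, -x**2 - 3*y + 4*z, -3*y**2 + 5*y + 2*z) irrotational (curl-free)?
No, ∇×F = (1 - 6*y, -10, -2*x)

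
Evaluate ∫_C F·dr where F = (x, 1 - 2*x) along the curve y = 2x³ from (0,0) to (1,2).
-1/2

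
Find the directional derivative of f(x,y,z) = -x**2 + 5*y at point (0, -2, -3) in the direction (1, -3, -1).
-15*sqrt(11)/11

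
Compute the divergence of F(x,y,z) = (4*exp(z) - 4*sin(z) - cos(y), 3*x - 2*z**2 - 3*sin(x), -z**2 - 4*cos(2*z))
-2*z + 8*sin(2*z)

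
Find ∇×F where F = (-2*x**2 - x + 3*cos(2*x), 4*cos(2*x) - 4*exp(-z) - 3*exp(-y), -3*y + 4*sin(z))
(-3 - 4*exp(-z), 0, -8*sin(2*x))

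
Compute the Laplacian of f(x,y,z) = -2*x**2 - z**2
-6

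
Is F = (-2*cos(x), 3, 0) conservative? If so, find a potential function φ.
Yes, F is conservative. φ = 3*y - 2*sin(x)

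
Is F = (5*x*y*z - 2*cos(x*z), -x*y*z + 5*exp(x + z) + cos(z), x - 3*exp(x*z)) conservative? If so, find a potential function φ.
No, ∇×F = (x*y - 5*exp(x + z) + sin(z), 5*x*y + 2*x*sin(x*z) + 3*z*exp(x*z) - 1, -5*x*z - y*z + 5*exp(x + z)) ≠ 0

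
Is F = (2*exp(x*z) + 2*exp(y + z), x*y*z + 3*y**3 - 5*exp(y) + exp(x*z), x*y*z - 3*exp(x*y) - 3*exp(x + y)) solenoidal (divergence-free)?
No, ∇·F = x*y + x*z + 9*y**2 + 2*z*exp(x*z) - 5*exp(y)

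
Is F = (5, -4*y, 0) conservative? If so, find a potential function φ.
Yes, F is conservative. φ = 5*x - 2*y**2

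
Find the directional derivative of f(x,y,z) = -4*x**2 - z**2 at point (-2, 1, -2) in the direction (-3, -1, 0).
-24*sqrt(10)/5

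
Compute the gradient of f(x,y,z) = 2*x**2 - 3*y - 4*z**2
(4*x, -3, -8*z)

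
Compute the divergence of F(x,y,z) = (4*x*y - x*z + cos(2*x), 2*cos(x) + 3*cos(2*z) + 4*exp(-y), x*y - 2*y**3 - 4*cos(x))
4*y - z - 2*sin(2*x) - 4*exp(-y)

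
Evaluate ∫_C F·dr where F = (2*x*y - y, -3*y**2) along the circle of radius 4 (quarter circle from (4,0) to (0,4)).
-320/3 + 4*pi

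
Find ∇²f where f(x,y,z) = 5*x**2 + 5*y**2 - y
20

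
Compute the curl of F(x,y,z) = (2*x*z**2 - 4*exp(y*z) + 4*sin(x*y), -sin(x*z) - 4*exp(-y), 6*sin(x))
(x*cos(x*z), 4*x*z - 4*y*exp(y*z) - 6*cos(x), -4*x*cos(x*y) + 4*z*exp(y*z) - z*cos(x*z))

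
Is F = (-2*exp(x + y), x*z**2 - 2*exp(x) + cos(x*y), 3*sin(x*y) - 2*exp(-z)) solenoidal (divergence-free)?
No, ∇·F = -x*sin(x*y) - 2*exp(x + y) + 2*exp(-z)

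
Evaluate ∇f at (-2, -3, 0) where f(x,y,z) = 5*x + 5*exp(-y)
(5, -5*exp(3), 0)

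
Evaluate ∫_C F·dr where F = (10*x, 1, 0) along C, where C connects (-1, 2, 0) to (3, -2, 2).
36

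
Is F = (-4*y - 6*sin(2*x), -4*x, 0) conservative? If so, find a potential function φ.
Yes, F is conservative. φ = -4*x*y + 3*cos(2*x)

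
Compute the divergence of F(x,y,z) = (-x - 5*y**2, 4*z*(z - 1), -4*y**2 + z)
0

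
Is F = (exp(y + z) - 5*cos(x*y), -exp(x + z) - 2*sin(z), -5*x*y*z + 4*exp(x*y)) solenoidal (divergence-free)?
No, ∇·F = 5*y*(-x + sin(x*y))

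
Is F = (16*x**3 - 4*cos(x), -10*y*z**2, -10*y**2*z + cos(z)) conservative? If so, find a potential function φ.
Yes, F is conservative. φ = 4*x**4 - 5*y**2*z**2 - 4*sin(x) + sin(z)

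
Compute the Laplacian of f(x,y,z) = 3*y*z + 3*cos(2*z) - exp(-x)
-12*cos(2*z) - exp(-x)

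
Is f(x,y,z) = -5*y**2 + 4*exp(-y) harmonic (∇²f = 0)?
No, ∇²f = -10 + 4*exp(-y)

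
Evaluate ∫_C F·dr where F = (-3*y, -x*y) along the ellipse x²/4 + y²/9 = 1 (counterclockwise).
18*pi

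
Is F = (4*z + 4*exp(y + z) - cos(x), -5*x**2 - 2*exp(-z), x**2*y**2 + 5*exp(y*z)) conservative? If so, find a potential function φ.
No, ∇×F = (2*x**2*y + 5*z*exp(y*z) - 2*exp(-z), -2*x*y**2 + 4*exp(y + z) + 4, -10*x - 4*exp(y + z)) ≠ 0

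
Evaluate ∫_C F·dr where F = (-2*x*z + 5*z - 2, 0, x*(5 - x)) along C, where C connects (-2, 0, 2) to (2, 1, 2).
32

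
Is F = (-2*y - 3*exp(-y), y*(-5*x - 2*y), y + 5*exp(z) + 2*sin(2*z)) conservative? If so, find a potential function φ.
No, ∇×F = (1, 0, -5*y + 2 - 3*exp(-y)) ≠ 0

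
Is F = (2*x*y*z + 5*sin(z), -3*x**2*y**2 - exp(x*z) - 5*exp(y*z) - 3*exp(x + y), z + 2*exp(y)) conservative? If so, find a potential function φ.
No, ∇×F = (x*exp(x*z) + 5*y*exp(y*z) + 2*exp(y), 2*x*y + 5*cos(z), -6*x*y**2 - 2*x*z - z*exp(x*z) - 3*exp(x + y)) ≠ 0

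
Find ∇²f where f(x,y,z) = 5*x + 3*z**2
6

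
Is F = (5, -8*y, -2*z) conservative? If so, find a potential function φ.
Yes, F is conservative. φ = 5*x - 4*y**2 - z**2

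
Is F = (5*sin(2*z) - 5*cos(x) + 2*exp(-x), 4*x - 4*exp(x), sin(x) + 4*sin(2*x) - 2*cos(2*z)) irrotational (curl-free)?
No, ∇×F = (0, -cos(x) - 8*cos(2*x) + 10*cos(2*z), 4 - 4*exp(x))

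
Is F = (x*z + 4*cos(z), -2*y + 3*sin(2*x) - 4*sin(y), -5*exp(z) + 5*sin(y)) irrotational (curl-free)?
No, ∇×F = (5*cos(y), x - 4*sin(z), 6*cos(2*x))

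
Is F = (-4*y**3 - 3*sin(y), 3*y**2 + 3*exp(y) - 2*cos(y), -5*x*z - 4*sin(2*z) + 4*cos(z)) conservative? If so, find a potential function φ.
No, ∇×F = (0, 5*z, 12*y**2 + 3*cos(y)) ≠ 0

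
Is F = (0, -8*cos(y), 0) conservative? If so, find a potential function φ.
Yes, F is conservative. φ = -8*sin(y)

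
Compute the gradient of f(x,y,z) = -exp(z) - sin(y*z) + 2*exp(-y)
(0, -z*cos(y*z) - 2*exp(-y), -y*cos(y*z) - exp(z))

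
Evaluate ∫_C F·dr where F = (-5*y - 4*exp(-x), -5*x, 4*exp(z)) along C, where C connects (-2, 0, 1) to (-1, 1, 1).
-4*exp(2) + 5 + 4*E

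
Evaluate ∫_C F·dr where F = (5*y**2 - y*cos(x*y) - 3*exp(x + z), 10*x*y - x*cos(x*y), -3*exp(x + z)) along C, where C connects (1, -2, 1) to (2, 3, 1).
-3*exp(3) - sin(2) - sin(6) + 3*exp(2) + 70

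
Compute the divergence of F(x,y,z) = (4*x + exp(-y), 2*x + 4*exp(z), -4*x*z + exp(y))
4 - 4*x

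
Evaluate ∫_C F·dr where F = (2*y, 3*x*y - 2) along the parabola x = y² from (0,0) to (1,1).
1/12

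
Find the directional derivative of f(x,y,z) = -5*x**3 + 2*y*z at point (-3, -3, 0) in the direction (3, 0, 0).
-135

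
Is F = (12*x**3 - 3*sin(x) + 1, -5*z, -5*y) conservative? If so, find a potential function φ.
Yes, F is conservative. φ = 3*x**4 + x - 5*y*z + 3*cos(x)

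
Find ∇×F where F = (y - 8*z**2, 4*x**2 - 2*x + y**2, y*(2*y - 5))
(4*y - 5, -16*z, 8*x - 3)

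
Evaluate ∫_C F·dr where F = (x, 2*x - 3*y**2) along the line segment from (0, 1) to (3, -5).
225/2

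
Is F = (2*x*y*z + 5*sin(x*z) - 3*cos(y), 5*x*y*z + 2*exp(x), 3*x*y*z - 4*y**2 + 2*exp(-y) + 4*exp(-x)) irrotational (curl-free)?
No, ∇×F = (-5*x*y + 3*x*z - 8*y - 2*exp(-y), 2*x*y + 5*x*cos(x*z) - 3*y*z + 4*exp(-x), -2*x*z + 5*y*z + 2*exp(x) - 3*sin(y))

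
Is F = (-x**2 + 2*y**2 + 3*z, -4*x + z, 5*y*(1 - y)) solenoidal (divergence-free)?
No, ∇·F = -2*x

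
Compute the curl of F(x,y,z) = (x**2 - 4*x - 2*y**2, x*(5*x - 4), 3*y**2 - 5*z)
(6*y, 0, 10*x + 4*y - 4)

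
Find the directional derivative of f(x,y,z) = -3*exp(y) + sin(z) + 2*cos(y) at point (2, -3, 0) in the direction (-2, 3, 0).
3*sqrt(13)*(-3 + 2*exp(3)*sin(3))*exp(-3)/13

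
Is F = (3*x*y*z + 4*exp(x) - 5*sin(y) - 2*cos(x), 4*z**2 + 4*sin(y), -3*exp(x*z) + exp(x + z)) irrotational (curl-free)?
No, ∇×F = (-8*z, 3*x*y + 3*z*exp(x*z) - exp(x + z), -3*x*z + 5*cos(y))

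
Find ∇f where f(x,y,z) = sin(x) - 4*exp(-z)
(cos(x), 0, 4*exp(-z))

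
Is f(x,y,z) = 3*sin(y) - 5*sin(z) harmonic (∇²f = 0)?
No, ∇²f = -3*sin(y) + 5*sin(z)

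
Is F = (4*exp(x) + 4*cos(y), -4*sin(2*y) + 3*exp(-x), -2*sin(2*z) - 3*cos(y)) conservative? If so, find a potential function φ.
No, ∇×F = (3*sin(y), 0, 4*sin(y) - 3*exp(-x)) ≠ 0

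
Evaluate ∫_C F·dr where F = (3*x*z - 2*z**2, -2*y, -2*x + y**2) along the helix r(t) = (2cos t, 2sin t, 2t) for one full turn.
4*pi*(5 - 16*pi)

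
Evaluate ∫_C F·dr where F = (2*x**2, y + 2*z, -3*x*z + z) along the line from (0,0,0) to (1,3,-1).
5/3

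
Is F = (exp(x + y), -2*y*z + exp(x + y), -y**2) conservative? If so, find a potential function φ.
Yes, F is conservative. φ = -y**2*z + exp(x + y)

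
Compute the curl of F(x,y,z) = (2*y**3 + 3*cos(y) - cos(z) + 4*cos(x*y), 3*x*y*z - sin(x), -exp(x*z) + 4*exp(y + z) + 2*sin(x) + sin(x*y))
(-3*x*y + x*cos(x*y) + 4*exp(y + z), -y*cos(x*y) + z*exp(x*z) + sin(z) - 2*cos(x), 4*x*sin(x*y) - 6*y**2 + 3*y*z + 3*sin(y) - cos(x))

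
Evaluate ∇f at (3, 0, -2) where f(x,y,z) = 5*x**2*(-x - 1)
(-165, 0, 0)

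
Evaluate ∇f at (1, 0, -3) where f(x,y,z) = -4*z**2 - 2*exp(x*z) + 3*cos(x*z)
(-9*sin(3) + 6*exp(-3), 0, -2*exp(-3) + 3*sin(3) + 24)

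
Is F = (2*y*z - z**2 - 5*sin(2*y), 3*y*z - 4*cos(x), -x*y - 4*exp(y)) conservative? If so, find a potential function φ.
No, ∇×F = (-x - 3*y - 4*exp(y), 3*y - 2*z, -2*z + 4*sin(x) + 10*cos(2*y)) ≠ 0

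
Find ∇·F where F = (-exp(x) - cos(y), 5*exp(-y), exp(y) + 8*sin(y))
-exp(x) - 5*exp(-y)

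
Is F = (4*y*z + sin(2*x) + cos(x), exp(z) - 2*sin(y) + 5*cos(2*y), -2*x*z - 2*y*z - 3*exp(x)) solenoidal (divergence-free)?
No, ∇·F = -2*x - 2*y - sin(x) - 10*sin(2*y) + 2*cos(2*x) - 2*cos(y)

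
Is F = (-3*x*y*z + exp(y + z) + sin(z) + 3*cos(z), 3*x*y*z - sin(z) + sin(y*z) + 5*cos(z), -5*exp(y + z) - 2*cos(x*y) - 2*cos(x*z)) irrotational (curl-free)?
No, ∇×F = (-3*x*y + 2*x*sin(x*y) - y*cos(y*z) - 5*exp(y + z) + 5*sin(z) + cos(z), -3*x*y - 2*y*sin(x*y) - 2*z*sin(x*z) + exp(y + z) - 3*sin(z) + cos(z), 3*x*z + 3*y*z - exp(y + z))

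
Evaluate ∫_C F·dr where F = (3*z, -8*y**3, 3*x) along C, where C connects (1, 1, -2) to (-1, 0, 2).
2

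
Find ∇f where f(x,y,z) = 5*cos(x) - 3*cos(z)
(-5*sin(x), 0, 3*sin(z))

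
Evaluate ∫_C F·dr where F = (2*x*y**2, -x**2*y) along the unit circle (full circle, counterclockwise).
0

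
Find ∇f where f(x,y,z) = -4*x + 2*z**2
(-4, 0, 4*z)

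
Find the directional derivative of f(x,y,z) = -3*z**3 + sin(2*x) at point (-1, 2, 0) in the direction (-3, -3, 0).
-sqrt(2)*cos(2)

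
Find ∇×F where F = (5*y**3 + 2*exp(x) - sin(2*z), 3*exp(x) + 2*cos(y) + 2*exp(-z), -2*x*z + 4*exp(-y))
(2*exp(-z) - 4*exp(-y), 2*z - 2*cos(2*z), -15*y**2 + 3*exp(x))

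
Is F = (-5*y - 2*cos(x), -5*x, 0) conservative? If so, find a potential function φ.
Yes, F is conservative. φ = -5*x*y - 2*sin(x)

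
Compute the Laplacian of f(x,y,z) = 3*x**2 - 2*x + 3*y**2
12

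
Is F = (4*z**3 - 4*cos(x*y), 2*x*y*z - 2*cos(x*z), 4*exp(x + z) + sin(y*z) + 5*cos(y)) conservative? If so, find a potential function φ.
No, ∇×F = (-2*x*y - 2*x*sin(x*z) + z*cos(y*z) - 5*sin(y), 12*z**2 - 4*exp(x + z), -4*x*sin(x*y) + 2*y*z + 2*z*sin(x*z)) ≠ 0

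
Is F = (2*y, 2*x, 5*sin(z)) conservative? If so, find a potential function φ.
Yes, F is conservative. φ = 2*x*y - 5*cos(z)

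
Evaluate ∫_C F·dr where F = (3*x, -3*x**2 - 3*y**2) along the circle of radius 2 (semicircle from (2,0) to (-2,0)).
0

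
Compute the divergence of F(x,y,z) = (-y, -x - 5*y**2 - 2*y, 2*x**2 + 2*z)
-10*y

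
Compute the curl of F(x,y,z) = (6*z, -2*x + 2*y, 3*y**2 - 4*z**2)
(6*y, 6, -2)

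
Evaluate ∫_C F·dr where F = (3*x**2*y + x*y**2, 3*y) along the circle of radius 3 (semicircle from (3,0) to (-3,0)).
-243*pi/8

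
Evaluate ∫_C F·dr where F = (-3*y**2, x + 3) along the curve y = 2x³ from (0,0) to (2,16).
-1032/7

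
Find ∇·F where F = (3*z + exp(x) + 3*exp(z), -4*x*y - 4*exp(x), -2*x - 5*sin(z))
-4*x + exp(x) - 5*cos(z)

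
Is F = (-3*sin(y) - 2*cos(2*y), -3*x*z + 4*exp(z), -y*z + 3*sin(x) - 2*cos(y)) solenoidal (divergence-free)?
No, ∇·F = -y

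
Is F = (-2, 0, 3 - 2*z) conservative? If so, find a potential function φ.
Yes, F is conservative. φ = -2*x - z**2 + 3*z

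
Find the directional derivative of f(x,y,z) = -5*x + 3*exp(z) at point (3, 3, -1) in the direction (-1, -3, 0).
sqrt(10)/2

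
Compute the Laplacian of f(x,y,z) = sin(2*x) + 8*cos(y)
-4*sin(2*x) - 8*cos(y)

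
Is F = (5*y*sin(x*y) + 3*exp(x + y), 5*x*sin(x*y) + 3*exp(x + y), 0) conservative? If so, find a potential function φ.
Yes, F is conservative. φ = 3*exp(x + y) - 5*cos(x*y)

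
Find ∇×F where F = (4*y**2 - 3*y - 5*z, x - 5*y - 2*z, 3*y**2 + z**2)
(6*y + 2, -5, 4 - 8*y)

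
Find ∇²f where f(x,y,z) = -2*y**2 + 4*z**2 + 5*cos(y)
4 - 5*cos(y)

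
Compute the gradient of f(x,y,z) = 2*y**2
(0, 4*y, 0)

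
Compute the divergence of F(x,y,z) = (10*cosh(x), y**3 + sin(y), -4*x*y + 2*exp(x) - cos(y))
3*y**2 + cos(y) + 10*sinh(x)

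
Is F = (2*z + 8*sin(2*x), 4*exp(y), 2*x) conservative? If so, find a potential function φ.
Yes, F is conservative. φ = 2*x*z + 4*exp(y) - 4*cos(2*x)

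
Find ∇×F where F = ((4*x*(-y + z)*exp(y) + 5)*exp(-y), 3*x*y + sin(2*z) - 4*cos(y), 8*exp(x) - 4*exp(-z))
(-2*cos(2*z), 4*x - 8*exp(x), 4*x + 3*y + 5*exp(-y))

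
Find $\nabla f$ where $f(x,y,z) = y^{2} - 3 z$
(0, 2*y, -3)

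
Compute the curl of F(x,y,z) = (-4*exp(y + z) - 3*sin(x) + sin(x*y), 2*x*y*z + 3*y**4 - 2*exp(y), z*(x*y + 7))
(x*(-2*y + z), -y*z - 4*exp(y + z), -x*cos(x*y) + 2*y*z + 4*exp(y + z))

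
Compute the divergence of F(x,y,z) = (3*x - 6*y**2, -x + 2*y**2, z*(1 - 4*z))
4*y - 8*z + 4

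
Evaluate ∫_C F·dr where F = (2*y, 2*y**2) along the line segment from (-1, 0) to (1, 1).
8/3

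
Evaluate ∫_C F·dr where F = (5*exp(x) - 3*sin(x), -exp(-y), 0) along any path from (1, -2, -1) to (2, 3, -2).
-5*E - 3*cos(1) + 3*cos(2) + exp(-3) + 4*exp(2)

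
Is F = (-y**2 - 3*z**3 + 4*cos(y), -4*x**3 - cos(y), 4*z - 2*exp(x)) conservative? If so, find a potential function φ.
No, ∇×F = (0, -9*z**2 + 2*exp(x), -12*x**2 + 2*y + 4*sin(y)) ≠ 0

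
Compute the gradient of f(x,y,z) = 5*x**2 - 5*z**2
(10*x, 0, -10*z)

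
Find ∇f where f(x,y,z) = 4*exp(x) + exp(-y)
(4*exp(x), -exp(-y), 0)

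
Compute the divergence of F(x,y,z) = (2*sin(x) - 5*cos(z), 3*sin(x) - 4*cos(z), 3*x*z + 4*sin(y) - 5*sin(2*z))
3*x + 2*cos(x) - 10*cos(2*z)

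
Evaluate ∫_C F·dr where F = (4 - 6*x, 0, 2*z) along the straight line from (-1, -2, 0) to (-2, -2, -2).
-9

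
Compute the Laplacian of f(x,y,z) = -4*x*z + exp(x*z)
(x**2 + z**2)*exp(x*z)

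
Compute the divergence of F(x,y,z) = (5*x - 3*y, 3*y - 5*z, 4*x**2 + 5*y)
8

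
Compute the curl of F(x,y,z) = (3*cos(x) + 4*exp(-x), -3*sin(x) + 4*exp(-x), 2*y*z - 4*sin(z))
(2*z, 0, -3*cos(x) - 4*exp(-x))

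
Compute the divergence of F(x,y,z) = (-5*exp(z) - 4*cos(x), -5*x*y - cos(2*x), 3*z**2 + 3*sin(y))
-5*x + 6*z + 4*sin(x)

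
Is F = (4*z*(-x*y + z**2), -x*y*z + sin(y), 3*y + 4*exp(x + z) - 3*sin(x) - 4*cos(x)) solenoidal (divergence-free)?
No, ∇·F = -x*z - 4*y*z + 4*exp(x + z) + cos(y)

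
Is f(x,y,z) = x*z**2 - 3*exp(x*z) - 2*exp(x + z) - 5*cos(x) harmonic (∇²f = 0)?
No, ∇²f = -3*x**2*exp(x*z) + 2*x - 3*z**2*exp(x*z) - 4*exp(x + z) + 5*cos(x)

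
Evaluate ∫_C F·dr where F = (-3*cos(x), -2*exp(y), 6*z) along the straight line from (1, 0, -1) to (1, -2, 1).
2 - 2*exp(-2)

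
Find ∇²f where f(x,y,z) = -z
0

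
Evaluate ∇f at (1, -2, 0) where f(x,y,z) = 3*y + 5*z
(0, 3, 5)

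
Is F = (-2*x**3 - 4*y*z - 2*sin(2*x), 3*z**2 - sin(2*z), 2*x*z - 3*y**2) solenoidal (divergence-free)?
No, ∇·F = -6*x**2 + 2*x - 4*cos(2*x)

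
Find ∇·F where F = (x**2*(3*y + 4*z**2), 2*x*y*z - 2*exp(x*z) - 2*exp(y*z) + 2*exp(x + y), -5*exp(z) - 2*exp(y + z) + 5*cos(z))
2*x*z + 2*x*(3*y + 4*z**2) - 2*z*exp(y*z) - 5*exp(z) + 2*exp(x + y) - 2*exp(y + z) - 5*sin(z)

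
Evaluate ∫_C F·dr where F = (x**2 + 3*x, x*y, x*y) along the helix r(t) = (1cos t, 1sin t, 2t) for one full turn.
0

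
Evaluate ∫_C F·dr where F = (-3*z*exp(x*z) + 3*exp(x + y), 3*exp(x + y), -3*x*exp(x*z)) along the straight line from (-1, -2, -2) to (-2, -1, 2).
-(3 - 3*exp(6))*exp(-4)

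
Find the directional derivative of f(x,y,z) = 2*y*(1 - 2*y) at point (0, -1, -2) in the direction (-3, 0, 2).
0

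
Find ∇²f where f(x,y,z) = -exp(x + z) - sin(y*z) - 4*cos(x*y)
4*x**2*cos(x*y) + y**2*sin(y*z) + 4*y**2*cos(x*y) + z**2*sin(y*z) - 2*exp(x + z)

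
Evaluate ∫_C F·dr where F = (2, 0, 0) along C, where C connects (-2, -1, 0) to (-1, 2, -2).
2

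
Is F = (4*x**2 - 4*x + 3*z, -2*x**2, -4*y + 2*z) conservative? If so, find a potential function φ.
No, ∇×F = (-4, 3, -4*x) ≠ 0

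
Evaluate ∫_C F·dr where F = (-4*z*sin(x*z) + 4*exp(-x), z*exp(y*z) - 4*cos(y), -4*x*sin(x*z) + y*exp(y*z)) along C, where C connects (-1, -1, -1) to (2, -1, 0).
-4*cos(1) - 4*exp(-2) + 5 + 3*E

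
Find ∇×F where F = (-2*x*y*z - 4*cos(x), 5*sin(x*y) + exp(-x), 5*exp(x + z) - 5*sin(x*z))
(0, -2*x*y + 5*z*cos(x*z) - 5*exp(x + z), 2*x*z + 5*y*cos(x*y) - exp(-x))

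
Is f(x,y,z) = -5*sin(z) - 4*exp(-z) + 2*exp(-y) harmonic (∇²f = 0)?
No, ∇²f = 5*sin(z) - 4*exp(-z) + 2*exp(-y)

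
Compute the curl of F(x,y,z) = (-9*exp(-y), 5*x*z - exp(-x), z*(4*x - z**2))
(-5*x, -4*z, 5*z - 9*exp(-y) + exp(-x))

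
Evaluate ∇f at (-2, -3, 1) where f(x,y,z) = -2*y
(0, -2, 0)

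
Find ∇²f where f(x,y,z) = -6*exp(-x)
-6*exp(-x)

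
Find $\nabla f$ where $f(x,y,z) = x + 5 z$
(1, 0, 5)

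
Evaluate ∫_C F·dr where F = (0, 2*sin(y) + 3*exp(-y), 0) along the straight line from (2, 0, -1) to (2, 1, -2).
-3*exp(-1) - 2*cos(1) + 5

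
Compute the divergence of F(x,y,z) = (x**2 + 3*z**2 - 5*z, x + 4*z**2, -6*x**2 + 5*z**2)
2*x + 10*z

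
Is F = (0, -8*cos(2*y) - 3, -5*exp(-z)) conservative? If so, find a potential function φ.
Yes, F is conservative. φ = -3*y - 4*sin(2*y) + 5*exp(-z)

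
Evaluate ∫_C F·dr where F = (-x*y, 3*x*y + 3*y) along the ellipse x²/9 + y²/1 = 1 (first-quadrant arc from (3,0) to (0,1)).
15/2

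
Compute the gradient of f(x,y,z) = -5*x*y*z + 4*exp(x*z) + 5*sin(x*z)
(z*(-5*y + 4*exp(x*z) + 5*cos(x*z)), -5*x*z, x*(-5*y + 4*exp(x*z) + 5*cos(x*z)))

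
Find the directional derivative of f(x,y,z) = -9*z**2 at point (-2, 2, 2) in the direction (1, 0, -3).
54*sqrt(10)/5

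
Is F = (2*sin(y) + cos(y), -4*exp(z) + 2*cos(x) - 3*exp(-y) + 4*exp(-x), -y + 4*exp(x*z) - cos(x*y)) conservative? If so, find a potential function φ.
No, ∇×F = (x*sin(x*y) + 4*exp(z) - 1, -y*sin(x*y) - 4*z*exp(x*z), -2*sin(x) + sin(y) - 2*cos(y) - 4*exp(-x)) ≠ 0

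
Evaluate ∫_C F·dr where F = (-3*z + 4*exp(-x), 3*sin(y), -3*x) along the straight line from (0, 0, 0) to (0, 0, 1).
0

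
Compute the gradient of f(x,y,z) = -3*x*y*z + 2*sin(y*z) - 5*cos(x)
(-3*y*z + 5*sin(x), z*(-3*x + 2*cos(y*z)), y*(-3*x + 2*cos(y*z)))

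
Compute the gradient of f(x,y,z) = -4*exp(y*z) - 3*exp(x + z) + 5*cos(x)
(-3*exp(x + z) - 5*sin(x), -4*z*exp(y*z), -4*y*exp(y*z) - 3*exp(x + z))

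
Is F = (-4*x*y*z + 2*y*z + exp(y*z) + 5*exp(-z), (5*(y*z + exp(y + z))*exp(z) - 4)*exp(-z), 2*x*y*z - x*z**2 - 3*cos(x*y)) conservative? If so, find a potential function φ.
No, ∇×F = (2*x*z + 3*x*sin(x*y) - 5*y - 5*exp(y + z) - 4*exp(-z), -4*x*y - 2*y*z + y*exp(y*z) - 3*y*sin(x*y) + 2*y + z**2 - 5*exp(-z), z*(4*x - exp(y*z) - 2)) ≠ 0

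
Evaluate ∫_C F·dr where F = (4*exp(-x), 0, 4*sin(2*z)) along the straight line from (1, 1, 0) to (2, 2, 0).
-(4 - 4*E)*exp(-2)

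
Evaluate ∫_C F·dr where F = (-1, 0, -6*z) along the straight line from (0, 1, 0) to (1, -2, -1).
-4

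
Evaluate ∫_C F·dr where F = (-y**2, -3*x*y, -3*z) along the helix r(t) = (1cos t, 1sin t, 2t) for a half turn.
-6*pi**2 - 2/3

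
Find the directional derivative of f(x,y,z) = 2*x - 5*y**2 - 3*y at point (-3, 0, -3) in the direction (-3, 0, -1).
-3*sqrt(10)/5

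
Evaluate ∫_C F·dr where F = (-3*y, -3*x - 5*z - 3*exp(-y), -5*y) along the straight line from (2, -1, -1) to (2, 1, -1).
-6*sinh(1) - 2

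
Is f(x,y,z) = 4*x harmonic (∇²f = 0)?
Yes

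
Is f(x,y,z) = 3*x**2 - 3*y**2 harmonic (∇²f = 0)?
Yes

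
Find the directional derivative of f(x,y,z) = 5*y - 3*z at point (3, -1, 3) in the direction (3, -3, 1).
-18*sqrt(19)/19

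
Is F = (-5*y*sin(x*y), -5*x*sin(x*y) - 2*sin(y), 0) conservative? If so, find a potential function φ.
Yes, F is conservative. φ = 2*cos(y) + 5*cos(x*y)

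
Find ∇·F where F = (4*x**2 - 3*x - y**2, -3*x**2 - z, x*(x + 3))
8*x - 3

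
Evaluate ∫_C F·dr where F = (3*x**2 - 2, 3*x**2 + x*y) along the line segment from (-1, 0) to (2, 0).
3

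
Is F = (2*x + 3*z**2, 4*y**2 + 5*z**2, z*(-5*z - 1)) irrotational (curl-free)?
No, ∇×F = (-10*z, 6*z, 0)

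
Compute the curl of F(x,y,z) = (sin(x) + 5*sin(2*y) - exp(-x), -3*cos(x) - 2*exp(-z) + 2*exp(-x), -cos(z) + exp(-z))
(-2*exp(-z), 0, 3*sin(x) - 10*cos(2*y) - 2*exp(-x))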